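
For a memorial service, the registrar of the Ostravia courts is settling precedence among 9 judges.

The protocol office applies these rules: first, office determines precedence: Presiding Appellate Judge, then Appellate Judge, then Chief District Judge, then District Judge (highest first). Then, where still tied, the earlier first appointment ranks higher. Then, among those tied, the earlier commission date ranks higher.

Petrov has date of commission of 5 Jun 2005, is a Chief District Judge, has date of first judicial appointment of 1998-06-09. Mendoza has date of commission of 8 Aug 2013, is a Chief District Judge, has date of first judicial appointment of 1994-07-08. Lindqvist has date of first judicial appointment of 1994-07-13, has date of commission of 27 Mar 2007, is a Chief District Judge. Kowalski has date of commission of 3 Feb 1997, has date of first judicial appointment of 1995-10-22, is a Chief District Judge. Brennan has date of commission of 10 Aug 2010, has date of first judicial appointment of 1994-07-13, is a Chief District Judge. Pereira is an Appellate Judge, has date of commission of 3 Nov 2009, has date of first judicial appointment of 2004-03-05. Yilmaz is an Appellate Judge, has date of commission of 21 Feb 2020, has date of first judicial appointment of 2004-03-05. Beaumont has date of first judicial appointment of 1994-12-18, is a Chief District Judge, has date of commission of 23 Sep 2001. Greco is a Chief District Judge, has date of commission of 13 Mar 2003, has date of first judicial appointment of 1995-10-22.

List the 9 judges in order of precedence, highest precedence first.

Pereira, Yilmaz, Mendoza, Lindqvist, Brennan, Beaumont, Kowalski, Greco, Petrov

By office: Pereira and Yilmaz (Appellate Judge); then Mendoza, Lindqvist, Brennan, Beaumont, Kowalski, Greco and Petrov (Chief District Judge).
Pereira and Yilmaz both have date of first judicial appointment 2004-03-05, so the next rule applies.
Among Pereira and Yilmaz, by date of commission (earlier first): Pereira (3 Nov 2009) before Yilmaz (21 Feb 2020).
Among Mendoza, Lindqvist, Brennan, Beaumont, Kowalski, Greco and Petrov, by date of first judicial appointment (earlier first): Mendoza (1994-07-08) before Lindqvist and Brennan (1994-07-13) before Beaumont (1994-12-18) before Kowalski and Greco (1995-10-22) before Petrov (1998-06-09).
Among Lindqvist and Brennan, by date of commission (earlier first): Lindqvist (27 Mar 2007) before Brennan (10 Aug 2010).
Among Kowalski and Greco, by date of commission (earlier first): Kowalski (3 Feb 1997) before Greco (13 Mar 2003).
Full order: Pereira, Yilmaz, Mendoza, Lindqvist, Brennan, Beaumont, Kowalski, Greco, Petrov.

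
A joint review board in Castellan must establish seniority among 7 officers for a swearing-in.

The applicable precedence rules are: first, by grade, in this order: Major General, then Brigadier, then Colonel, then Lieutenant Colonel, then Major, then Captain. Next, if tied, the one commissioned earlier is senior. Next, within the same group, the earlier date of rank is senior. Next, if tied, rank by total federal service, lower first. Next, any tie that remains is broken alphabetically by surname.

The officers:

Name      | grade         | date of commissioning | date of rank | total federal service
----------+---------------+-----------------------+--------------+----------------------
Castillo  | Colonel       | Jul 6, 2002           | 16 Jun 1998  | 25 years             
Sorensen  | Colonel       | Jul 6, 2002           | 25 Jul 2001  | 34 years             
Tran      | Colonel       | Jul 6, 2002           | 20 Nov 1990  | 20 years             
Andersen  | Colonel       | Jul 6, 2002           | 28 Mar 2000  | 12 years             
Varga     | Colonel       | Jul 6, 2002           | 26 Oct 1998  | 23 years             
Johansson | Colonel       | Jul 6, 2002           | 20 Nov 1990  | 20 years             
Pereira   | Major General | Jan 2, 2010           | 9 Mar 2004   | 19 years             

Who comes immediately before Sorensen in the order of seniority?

By grade: Pereira (Major General); then Johansson, Tran, Castillo, Varga, Andersen and Sorensen (Colonel).
Johansson, Tran, Castillo, Varga, Andersen and Sorensen all have date of commissioning Jul 6, 2002, so the next rule applies.
Among Johansson, Tran, Castillo, Varga, Andersen and Sorensen, by date of rank (earlier first): Johansson and Tran (20 Nov 1990) before Castillo (16 Jun 1998) before Varga (26 Oct 1998) before Andersen (28 Mar 2000) before Sorensen (25 Jul 2001).
Johansson and Tran both have total federal service 20 years, so the next rule applies.
Among Johansson and Tran, alphabetically by surname: Johansson before Tran.
Order: Pereira, Johansson, Tran, Castillo, Varga, Andersen, Sorensen.

Andersen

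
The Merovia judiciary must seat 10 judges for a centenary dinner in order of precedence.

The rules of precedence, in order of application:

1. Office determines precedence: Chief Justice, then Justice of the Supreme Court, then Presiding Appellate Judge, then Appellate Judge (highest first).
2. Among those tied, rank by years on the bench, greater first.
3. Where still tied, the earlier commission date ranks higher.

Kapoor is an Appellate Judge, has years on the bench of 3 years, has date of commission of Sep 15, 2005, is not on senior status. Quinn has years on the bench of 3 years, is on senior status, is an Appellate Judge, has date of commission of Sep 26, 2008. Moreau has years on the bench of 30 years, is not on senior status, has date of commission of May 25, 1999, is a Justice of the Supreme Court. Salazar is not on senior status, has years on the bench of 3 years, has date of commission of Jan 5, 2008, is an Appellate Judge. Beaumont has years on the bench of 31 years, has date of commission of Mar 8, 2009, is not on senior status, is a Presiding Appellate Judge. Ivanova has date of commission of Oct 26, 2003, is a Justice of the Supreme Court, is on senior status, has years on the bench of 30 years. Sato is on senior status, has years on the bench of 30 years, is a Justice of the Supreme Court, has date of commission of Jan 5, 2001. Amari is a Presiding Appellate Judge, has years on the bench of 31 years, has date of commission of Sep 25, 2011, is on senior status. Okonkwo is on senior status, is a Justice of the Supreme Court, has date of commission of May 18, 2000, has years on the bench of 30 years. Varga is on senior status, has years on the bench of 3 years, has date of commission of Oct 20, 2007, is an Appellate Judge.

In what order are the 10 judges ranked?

By office: Moreau, Okonkwo, Sato and Ivanova (Justice of the Supreme Court); then Beaumont and Amari (Presiding Appellate Judge); then Kapoor, Varga, Salazar and Quinn (Appellate Judge).
Moreau, Okonkwo, Sato and Ivanova all have years on the bench 30 years, so the next rule applies.
Among Moreau, Okonkwo, Sato and Ivanova, by date of commission (earlier first): Moreau (May 25, 1999) before Okonkwo (May 18, 2000) before Sato (Jan 5, 2001) before Ivanova (Oct 26, 2003).
Beaumont and Amari both have years on the bench 31 years, so the next rule applies.
Among Beaumont and Amari, by date of commission (earlier first): Beaumont (Mar 8, 2009) before Amari (Sep 25, 2011).
Kapoor, Varga, Salazar and Quinn all have years on the bench 3 years, so the next rule applies.
Among Kapoor, Varga, Salazar and Quinn, by date of commission (earlier first): Kapoor (Sep 15, 2005) before Varga (Oct 20, 2007) before Salazar (Jan 5, 2008) before Quinn (Sep 26, 2008).
Full order: Moreau, Okonkwo, Sato, Ivanova, Beaumont, Amari, Kapoor, Varga, Salazar, Quinn.

Moreau, Okonkwo, Sato, Ivanova, Beaumont, Amari, Kapoor, Varga, Salazar, Quinn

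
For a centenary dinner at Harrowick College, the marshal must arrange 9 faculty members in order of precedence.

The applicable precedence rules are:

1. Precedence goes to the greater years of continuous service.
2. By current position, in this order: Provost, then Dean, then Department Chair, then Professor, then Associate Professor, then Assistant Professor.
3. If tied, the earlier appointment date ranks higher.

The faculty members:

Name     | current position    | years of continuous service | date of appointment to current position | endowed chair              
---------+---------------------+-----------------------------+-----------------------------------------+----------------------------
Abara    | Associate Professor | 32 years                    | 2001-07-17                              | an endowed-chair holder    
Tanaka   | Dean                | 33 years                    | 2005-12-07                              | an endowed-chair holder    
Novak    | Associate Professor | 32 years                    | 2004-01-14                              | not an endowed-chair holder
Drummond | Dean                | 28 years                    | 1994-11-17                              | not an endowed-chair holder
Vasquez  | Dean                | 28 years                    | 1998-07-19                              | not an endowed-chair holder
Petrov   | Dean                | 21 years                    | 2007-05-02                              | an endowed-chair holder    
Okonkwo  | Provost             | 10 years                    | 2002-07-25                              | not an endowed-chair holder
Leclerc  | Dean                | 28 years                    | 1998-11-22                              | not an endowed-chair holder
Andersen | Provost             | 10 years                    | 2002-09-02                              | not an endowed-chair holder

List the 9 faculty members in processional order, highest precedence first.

Tanaka, Abara, Novak, Drummond, Vasquez, Leclerc, Petrov, Okonkwo, Andersen

By years of continuous service (higher first): Tanaka (33 years); then Abara and Novak (both 32 years); then Drummond, Vasquez and Leclerc (each 28 years); then Petrov (21 years); then Okonkwo and Andersen (both 10 years).
Abara and Novak are each Associate Professor, so the next rule applies.
Among Abara and Novak, by date of appointment to current position (earlier first): Abara (2001-07-17) before Novak (2004-01-14).
Drummond, Vasquez and Leclerc are each Dean, so the next rule applies.
Among Drummond, Vasquez and Leclerc, by date of appointment to current position (earlier first): Drummond (1994-11-17) before Vasquez (1998-07-19) before Leclerc (1998-11-22).
Okonkwo and Andersen are each Provost, so the next rule applies.
Among Okonkwo and Andersen, by date of appointment to current position (earlier first): Okonkwo (2002-07-25) before Andersen (2002-09-02).
Full order: Tanaka, Abara, Novak, Drummond, Vasquez, Leclerc, Petrov, Okonkwo, Andersen.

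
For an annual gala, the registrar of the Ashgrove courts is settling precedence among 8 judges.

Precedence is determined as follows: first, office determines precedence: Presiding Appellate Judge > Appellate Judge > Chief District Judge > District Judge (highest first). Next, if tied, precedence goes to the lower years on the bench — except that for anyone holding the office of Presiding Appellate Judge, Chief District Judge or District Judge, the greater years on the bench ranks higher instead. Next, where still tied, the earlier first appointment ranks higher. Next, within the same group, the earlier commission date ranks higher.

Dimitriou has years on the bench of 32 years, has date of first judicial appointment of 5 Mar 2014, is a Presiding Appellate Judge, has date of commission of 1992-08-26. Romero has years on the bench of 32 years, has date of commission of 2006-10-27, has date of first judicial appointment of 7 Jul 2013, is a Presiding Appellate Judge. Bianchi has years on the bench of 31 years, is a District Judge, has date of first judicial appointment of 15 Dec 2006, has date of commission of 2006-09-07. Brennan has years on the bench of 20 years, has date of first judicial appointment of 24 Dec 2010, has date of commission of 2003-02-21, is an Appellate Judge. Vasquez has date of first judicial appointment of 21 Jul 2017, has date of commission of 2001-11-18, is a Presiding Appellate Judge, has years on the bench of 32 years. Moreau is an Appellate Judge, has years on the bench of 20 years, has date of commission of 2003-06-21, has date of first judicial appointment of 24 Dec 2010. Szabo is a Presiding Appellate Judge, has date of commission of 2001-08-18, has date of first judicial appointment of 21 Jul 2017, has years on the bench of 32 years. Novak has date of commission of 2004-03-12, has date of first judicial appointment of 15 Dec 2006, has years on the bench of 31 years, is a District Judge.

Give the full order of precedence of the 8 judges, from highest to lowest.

By office: Romero, Dimitriou, Szabo and Vasquez (Presiding Appellate Judge); then Brennan and Moreau (Appellate Judge); then Novak and Bianchi (District Judge).
Romero, Dimitriou, Szabo and Vasquez all have years on the bench 32 years, so the next rule applies.
Among Romero, Dimitriou, Szabo and Vasquez, by date of first judicial appointment (earlier first): Romero (7 Jul 2013) before Dimitriou (5 Mar 2014) before Szabo and Vasquez (21 Jul 2017).
Among Szabo and Vasquez, by date of commission (earlier first): Szabo (2001-08-18) before Vasquez (2001-11-18).
Brennan and Moreau both have years on the bench 20 years, so the next rule applies.
Brennan and Moreau both have date of first judicial appointment 24 Dec 2010, so the next rule applies.
Among Brennan and Moreau, by date of commission (earlier first): Brennan (2003-02-21) before Moreau (2003-06-21).
Novak and Bianchi both have years on the bench 31 years, so the next rule applies.
Novak and Bianchi both have date of first judicial appointment 15 Dec 2006, so the next rule applies.
Among Novak and Bianchi, by date of commission (earlier first): Novak (2004-03-12) before Bianchi (2006-09-07).
Full order: Romero, Dimitriou, Szabo, Vasquez, Brennan, Moreau, Novak, Bianchi.

Romero, Dimitriou, Szabo, Vasquez, Brennan, Moreau, Novak, Bianchi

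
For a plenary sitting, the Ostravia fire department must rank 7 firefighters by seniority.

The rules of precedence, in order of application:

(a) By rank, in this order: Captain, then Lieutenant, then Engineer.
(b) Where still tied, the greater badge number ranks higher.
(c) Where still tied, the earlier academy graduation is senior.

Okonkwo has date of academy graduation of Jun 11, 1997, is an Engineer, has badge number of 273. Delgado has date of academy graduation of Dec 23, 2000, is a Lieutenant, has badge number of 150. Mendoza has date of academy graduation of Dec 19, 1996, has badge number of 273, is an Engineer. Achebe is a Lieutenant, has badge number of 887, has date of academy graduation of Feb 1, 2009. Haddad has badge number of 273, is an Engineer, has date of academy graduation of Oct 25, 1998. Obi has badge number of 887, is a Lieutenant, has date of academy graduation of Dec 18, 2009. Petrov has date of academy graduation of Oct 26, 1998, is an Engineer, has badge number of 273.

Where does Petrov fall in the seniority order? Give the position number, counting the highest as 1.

By rank: Achebe, Obi and Delgado (Lieutenant); then Mendoza, Okonkwo, Haddad and Petrov (Engineer).
Among Achebe, Obi and Delgado, by badge number (higher first): Achebe and Obi (887) before Delgado (150).
Among Achebe and Obi, by date of academy graduation (earlier first): Achebe (Feb 1, 2009) before Obi (Dec 18, 2009).
Mendoza, Okonkwo, Haddad and Petrov all have badge number 273, so the next rule applies.
Among Mendoza, Okonkwo, Haddad and Petrov, by date of academy graduation (earlier first): Mendoza (Dec 19, 1996) before Okonkwo (Jun 11, 1997) before Haddad (Oct 25, 1998) before Petrov (Oct 26, 1998).
Order: Achebe, Obi, Delgado, Mendoza, Okonkwo, Haddad, Petrov. So position 7.

7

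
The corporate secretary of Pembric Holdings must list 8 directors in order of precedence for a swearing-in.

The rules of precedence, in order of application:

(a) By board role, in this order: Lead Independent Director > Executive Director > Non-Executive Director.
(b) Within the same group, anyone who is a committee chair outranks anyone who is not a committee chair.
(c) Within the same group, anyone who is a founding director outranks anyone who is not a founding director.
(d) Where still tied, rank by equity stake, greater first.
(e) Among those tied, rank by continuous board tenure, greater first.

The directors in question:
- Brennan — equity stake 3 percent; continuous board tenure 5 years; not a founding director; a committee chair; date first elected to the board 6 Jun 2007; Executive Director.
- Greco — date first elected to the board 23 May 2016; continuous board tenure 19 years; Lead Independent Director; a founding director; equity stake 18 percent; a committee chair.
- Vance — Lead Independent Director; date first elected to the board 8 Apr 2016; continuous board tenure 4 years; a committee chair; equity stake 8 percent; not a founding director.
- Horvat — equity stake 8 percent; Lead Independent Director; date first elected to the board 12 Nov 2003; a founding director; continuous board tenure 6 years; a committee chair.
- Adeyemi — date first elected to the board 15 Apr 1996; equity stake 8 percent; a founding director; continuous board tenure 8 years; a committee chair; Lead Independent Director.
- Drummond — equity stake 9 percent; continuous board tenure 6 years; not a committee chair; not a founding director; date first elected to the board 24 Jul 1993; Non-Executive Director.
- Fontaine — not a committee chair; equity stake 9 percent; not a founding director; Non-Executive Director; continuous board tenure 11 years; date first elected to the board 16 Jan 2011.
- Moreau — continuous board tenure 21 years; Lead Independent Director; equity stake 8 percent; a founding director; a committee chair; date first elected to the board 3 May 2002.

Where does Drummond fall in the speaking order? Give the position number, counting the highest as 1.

By board role: Greco, Moreau, Adeyemi, Horvat and Vance (Lead Independent Director); then Brennan (Executive Director); then Fontaine and Drummond (Non-Executive Director).
Greco, Moreau, Adeyemi, Horvat and Vance are each a committee chair, so the next rule applies.
Among Greco, Moreau, Adeyemi, Horvat and Vance, a founding director before not a founding director: Greco, Moreau, Adeyemi and Horvat (a founding director) before Vance (not a founding director).
Among Greco, Moreau, Adeyemi and Horvat, by equity stake (higher first): Greco (18 percent) before Moreau, Adeyemi and Horvat (8 percent).
Among Moreau, Adeyemi and Horvat, by continuous board tenure (higher first): Moreau (21 years) before Adeyemi (8 years) before Horvat (6 years).
Fontaine and Drummond are each not a committee chair, so the next rule applies.
Fontaine and Drummond are each not a founding director, so the next rule applies.
Fontaine and Drummond both have equity stake 9 percent, so the next rule applies.
Among Fontaine and Drummond, by continuous board tenure (higher first): Fontaine (11 years) before Drummond (6 years).
Order: Greco, Moreau, Adeyemi, Horvat, Vance, Brennan, Fontaine, Drummond. So position 8.

8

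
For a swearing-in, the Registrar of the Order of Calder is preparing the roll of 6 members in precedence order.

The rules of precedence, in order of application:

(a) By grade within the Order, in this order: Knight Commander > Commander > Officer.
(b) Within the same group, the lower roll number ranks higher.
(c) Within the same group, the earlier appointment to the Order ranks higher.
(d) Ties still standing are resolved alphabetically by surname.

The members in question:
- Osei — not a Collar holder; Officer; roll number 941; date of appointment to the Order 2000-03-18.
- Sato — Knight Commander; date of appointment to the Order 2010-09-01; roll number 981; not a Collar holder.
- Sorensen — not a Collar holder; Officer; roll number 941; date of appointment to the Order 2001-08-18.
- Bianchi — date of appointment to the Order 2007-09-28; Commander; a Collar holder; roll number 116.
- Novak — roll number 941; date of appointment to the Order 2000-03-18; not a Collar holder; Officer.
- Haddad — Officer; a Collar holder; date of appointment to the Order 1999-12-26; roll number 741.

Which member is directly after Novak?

Osei

By grade within the Order: Sato (Knight Commander); then Bianchi (Commander); then Haddad, Novak, Osei and Sorensen (Officer).
Among Haddad, Novak, Osei and Sorensen, by roll number (lower first): Haddad (741) before Novak, Osei and Sorensen (941).
Among Novak, Osei and Sorensen, by date of appointment to the Order (earlier first): Novak and Osei (2000-03-18) before Sorensen (2001-08-18).
Among Novak and Osei, alphabetically by surname: Novak before Osei.
Order: Sato, Bianchi, Haddad, Novak, Osei, Sorensen.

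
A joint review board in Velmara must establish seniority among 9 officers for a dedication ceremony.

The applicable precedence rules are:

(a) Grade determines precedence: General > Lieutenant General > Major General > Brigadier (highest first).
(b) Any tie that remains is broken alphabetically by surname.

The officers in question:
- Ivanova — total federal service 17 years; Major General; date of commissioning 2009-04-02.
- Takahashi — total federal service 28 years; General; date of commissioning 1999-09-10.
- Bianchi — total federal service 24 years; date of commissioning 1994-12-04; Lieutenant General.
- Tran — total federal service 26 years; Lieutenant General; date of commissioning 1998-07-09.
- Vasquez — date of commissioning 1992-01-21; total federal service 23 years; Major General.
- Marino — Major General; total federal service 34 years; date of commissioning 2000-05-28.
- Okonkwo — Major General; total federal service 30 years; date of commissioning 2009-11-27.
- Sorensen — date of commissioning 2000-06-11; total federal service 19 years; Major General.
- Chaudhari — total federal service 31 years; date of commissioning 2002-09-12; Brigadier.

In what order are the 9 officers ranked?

Takahashi, Bianchi, Tran, Ivanova, Marino, Okonkwo, Sorensen, Vasquez, Chaudhari

By grade: Takahashi (General); then Bianchi and Tran (Lieutenant General); then Ivanova, Marino, Okonkwo, Sorensen and Vasquez (Major General); then Chaudhari (Brigadier).
Among Bianchi and Tran, alphabetically by surname: Bianchi before Tran.
Among Ivanova, Marino, Okonkwo, Sorensen and Vasquez, alphabetically by surname: Ivanova before Marino before Okonkwo before Sorensen before Vasquez.
Full order: Takahashi, Bianchi, Tran, Ivanova, Marino, Okonkwo, Sorensen, Vasquez, Chaudhari.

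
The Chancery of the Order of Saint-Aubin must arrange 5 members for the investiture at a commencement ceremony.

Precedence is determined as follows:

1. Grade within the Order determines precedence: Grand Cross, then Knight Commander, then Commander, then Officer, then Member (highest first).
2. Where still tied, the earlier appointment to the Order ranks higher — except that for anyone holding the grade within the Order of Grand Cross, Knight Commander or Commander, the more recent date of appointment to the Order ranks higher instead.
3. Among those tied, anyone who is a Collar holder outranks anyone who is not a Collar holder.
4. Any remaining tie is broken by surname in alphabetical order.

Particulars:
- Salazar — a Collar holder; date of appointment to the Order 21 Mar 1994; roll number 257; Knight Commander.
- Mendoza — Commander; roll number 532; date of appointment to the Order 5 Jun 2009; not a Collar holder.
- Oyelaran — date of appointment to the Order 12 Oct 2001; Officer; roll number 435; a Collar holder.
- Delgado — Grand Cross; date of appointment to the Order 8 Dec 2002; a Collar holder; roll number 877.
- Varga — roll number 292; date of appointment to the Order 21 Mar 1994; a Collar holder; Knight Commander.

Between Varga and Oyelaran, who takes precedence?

By grade within the Order: Delgado (Grand Cross); then Salazar and Varga (Knight Commander); then Mendoza (Commander); then Oyelaran (Officer).
Salazar and Varga both have date of appointment to the Order 21 Mar 1994, so the next rule applies.
Salazar and Varga are each a Collar holder, so the next rule applies.
Among Salazar and Varga, alphabetically by surname: Salazar before Varga.
So Varga takes precedence.

Varga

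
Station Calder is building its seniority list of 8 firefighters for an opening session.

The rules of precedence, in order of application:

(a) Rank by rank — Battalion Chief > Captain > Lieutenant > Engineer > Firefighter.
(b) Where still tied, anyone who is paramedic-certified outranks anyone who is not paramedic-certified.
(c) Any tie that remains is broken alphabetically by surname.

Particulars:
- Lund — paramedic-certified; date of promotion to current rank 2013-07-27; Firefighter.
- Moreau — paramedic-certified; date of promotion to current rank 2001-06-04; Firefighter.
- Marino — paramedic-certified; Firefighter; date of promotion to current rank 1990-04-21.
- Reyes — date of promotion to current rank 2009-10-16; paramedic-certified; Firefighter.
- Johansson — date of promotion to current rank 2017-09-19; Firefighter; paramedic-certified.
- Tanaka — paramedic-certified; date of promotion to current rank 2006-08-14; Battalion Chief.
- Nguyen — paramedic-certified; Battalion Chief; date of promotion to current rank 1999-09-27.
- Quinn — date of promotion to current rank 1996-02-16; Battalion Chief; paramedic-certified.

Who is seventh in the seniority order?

By rank: Nguyen, Quinn and Tanaka (Battalion Chief); then Johansson, Lund, Marino, Moreau and Reyes (Firefighter).
Nguyen, Quinn and Tanaka are each paramedic-certified, so the next rule applies.
Among Nguyen, Quinn and Tanaka, alphabetically by surname: Nguyen before Quinn before Tanaka.
Johansson, Lund, Marino, Moreau and Reyes are each paramedic-certified, so the next rule applies.
Among Johansson, Lund, Marino, Moreau and Reyes, alphabetically by surname: Johansson before Lund before Marino before Moreau before Reyes.
Order: Nguyen, Quinn, Tanaka, Johansson, Lund, Marino, Moreau, Reyes.

Moreau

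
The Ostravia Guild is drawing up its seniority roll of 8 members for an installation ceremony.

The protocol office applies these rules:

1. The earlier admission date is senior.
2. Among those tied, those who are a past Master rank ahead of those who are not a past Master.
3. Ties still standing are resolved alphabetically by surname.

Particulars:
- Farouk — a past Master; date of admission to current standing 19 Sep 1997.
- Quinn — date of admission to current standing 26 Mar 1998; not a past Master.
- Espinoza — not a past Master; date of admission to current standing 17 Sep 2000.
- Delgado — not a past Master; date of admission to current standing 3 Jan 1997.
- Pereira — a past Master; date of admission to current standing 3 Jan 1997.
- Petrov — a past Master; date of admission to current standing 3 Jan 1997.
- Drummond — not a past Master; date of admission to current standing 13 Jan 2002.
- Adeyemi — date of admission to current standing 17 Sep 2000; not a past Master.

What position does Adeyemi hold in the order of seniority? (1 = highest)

By date of admission to current standing (earlier first): Pereira, Petrov and Delgado (each 3 Jan 1997); then Farouk (19 Sep 1997); then Quinn (26 Mar 1998); then Adeyemi and Espinoza (both 17 Sep 2000); then Drummond (13 Jan 2002).
Among Pereira, Petrov and Delgado, a past Master before not a past Master: Pereira and Petrov (a past Master) before Delgado (not a past Master).
Among Pereira and Petrov, alphabetically by surname: Pereira before Petrov.
Adeyemi and Espinoza are each not a past Master, so the next rule applies.
Among Adeyemi and Espinoza, alphabetically by surname: Adeyemi before Espinoza.
Order: Pereira, Petrov, Delgado, Farouk, Quinn, Adeyemi, Espinoza, Drummond. So position 6.

6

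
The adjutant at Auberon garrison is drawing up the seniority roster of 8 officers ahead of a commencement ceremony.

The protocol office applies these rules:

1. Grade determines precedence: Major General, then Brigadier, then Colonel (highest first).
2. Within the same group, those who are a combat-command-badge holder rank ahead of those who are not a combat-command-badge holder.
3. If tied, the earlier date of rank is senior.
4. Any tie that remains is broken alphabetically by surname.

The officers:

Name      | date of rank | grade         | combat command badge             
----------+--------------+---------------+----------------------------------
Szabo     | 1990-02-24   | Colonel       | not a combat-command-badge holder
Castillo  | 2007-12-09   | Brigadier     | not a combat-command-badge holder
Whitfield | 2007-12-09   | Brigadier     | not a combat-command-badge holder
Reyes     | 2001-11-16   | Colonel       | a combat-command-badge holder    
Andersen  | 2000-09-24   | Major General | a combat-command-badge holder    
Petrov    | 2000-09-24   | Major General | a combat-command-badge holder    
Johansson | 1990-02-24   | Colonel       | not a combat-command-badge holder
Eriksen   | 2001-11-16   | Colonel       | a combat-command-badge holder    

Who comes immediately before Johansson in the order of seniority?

Reyes

By grade: Andersen and Petrov (Major General); then Castillo and Whitfield (Brigadier); then Eriksen, Reyes, Johansson and Szabo (Colonel).
Andersen and Petrov are each a combat-command-badge holder, so the next rule applies.
Andersen and Petrov both have date of rank 2000-09-24, so the next rule applies.
Among Andersen and Petrov, alphabetically by surname: Andersen before Petrov.
Castillo and Whitfield are each not a combat-command-badge holder, so the next rule applies.
Castillo and Whitfield both have date of rank 2007-12-09, so the next rule applies.
Among Castillo and Whitfield, alphabetically by surname: Castillo before Whitfield.
Among Eriksen, Reyes, Johansson and Szabo, a combat-command-badge holder before not a combat-command-badge holder: Eriksen and Reyes (a combat-command-badge holder) before Johansson and Szabo (not a combat-command-badge holder).
Eriksen and Reyes both have date of rank 2001-11-16, so the next rule applies.
Among Eriksen and Reyes, alphabetically by surname: Eriksen before Reyes.
Johansson and Szabo both have date of rank 1990-02-24, so the next rule applies.
Among Johansson and Szabo, alphabetically by surname: Johansson before Szabo.
Order: Andersen, Petrov, Castillo, Whitfield, Eriksen, Reyes, Johansson, Szabo.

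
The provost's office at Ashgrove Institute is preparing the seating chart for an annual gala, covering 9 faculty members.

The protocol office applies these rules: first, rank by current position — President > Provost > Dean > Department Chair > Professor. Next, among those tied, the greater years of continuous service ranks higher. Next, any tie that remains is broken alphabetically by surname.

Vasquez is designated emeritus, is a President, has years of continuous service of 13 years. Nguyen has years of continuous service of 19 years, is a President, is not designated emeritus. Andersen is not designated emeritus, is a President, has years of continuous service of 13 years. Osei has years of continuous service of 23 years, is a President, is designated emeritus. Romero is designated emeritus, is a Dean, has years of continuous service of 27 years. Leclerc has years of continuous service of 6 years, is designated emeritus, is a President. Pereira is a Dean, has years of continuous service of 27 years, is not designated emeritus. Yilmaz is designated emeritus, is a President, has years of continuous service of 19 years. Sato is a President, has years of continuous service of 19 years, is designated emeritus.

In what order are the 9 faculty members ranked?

Osei, Nguyen, Sato, Yilmaz, Andersen, Vasquez, Leclerc, Pereira, Romero

By current position: Osei, Nguyen, Sato, Yilmaz, Andersen, Vasquez and Leclerc (President); then Pereira and Romero (Dean).
Among Osei, Nguyen, Sato, Yilmaz, Andersen, Vasquez and Leclerc, by years of continuous service (higher first): Osei (23 years) before Nguyen, Sato and Yilmaz (19 years) before Andersen and Vasquez (13 years) before Leclerc (6 years).
Among Nguyen, Sato and Yilmaz, alphabetically by surname: Nguyen before Sato before Yilmaz.
Among Andersen and Vasquez, alphabetically by surname: Andersen before Vasquez.
Pereira and Romero both have years of continuous service 27 years, so the next rule applies.
Among Pereira and Romero, alphabetically by surname: Pereira before Romero.
Full order: Osei, Nguyen, Sato, Yilmaz, Andersen, Vasquez, Leclerc, Pereira, Romero.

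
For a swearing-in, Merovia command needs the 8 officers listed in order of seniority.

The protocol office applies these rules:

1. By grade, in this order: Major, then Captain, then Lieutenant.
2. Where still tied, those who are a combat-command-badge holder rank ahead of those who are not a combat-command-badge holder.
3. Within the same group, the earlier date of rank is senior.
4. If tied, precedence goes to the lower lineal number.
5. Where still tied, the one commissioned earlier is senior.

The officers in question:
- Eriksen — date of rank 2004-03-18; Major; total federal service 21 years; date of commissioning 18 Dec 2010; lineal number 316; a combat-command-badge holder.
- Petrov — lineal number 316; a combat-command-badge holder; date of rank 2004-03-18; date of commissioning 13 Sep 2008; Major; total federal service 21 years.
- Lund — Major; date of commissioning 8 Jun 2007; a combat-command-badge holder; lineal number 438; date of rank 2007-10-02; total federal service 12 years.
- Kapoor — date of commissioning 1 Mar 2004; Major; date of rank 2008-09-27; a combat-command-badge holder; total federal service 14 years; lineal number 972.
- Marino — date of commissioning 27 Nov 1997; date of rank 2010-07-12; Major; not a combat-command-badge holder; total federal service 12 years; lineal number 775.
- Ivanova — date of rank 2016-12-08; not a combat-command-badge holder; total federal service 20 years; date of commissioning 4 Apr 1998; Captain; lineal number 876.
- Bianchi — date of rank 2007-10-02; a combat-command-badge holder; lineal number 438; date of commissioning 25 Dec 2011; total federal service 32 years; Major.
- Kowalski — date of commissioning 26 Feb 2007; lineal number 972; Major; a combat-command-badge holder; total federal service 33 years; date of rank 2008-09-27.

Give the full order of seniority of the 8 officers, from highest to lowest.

Petrov, Eriksen, Lund, Bianchi, Kapoor, Kowalski, Marino, Ivanova

By grade: Petrov, Eriksen, Lund, Bianchi, Kapoor, Kowalski and Marino (Major); then Ivanova (Captain).
Among Petrov, Eriksen, Lund, Bianchi, Kapoor, Kowalski and Marino, a combat-command-badge holder before not a combat-command-badge holder: Petrov, Eriksen, Lund, Bianchi, Kapoor and Kowalski (a combat-command-badge holder) before Marino (not a combat-command-badge holder).
Among Petrov, Eriksen, Lund, Bianchi, Kapoor and Kowalski, by date of rank (earlier first): Petrov and Eriksen (2004-03-18) before Lund and Bianchi (2007-10-02) before Kapoor and Kowalski (2008-09-27).
Petrov and Eriksen both have lineal number 316, so the next rule applies.
Among Petrov and Eriksen, by date of commissioning (earlier first): Petrov (13 Sep 2008) before Eriksen (18 Dec 2010).
Lund and Bianchi both have lineal number 438, so the next rule applies.
Among Lund and Bianchi, by date of commissioning (earlier first): Lund (8 Jun 2007) before Bianchi (25 Dec 2011).
Kapoor and Kowalski both have lineal number 972, so the next rule applies.
Among Kapoor and Kowalski, by date of commissioning (earlier first): Kapoor (1 Mar 2004) before Kowalski (26 Feb 2007).
Full order: Petrov, Eriksen, Lund, Bianchi, Kapoor, Kowalski, Marino, Ivanova.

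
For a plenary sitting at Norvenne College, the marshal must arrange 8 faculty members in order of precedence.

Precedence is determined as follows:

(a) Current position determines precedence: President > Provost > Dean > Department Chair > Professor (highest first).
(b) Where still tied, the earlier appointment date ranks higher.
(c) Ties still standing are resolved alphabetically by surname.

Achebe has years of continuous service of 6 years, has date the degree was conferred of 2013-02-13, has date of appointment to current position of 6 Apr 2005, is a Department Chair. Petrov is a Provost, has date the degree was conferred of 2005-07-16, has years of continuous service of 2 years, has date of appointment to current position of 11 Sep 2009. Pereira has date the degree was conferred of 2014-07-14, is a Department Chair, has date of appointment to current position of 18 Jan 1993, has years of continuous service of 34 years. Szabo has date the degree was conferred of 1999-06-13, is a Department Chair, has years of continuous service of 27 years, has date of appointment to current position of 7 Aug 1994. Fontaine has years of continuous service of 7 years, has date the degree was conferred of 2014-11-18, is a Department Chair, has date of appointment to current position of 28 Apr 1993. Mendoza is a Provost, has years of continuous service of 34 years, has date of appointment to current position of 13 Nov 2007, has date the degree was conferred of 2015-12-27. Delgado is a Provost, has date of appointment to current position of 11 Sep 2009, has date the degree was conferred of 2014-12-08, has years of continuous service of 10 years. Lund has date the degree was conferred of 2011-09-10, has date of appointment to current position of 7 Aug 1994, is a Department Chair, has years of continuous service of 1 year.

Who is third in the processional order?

By current position: Mendoza, Delgado and Petrov (Provost); then Pereira, Fontaine, Lund, Szabo and Achebe (Department Chair).
Among Mendoza, Delgado and Petrov, by date of appointment to current position (earlier first): Mendoza (13 Nov 2007) before Delgado and Petrov (11 Sep 2009).
Among Delgado and Petrov, alphabetically by surname: Delgado before Petrov.
Among Pereira, Fontaine, Lund, Szabo and Achebe, by date of appointment to current position (earlier first): Pereira (18 Jan 1993) before Fontaine (28 Apr 1993) before Lund and Szabo (7 Aug 1994) before Achebe (6 Apr 2005).
Among Lund and Szabo, alphabetically by surname: Lund before Szabo.
Order: Mendoza, Delgado, Petrov, Pereira, Fontaine, Lund, Szabo, Achebe.

Petrov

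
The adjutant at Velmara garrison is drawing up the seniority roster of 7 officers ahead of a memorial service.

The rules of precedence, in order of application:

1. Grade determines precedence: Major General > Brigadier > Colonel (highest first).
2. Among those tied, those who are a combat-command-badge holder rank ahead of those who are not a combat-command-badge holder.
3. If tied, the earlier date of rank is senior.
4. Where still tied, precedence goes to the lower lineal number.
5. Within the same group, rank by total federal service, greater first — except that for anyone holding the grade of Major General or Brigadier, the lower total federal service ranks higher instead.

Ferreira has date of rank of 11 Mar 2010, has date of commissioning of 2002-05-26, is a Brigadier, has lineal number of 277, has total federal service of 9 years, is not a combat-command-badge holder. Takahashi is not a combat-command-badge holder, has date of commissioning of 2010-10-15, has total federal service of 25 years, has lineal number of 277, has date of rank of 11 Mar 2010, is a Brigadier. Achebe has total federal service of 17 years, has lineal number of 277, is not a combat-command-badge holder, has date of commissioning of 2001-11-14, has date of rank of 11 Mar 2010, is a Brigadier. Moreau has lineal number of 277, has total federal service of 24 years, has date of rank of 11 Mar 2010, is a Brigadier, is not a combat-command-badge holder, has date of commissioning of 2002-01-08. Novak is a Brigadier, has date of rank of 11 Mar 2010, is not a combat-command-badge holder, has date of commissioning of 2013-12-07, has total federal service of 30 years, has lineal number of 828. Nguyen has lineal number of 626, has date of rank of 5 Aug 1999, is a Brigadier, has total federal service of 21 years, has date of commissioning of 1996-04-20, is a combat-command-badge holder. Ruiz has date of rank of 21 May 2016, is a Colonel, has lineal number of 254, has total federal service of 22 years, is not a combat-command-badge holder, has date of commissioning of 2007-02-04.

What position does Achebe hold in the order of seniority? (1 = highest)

3

By grade: Nguyen, Ferreira, Achebe, Moreau, Takahashi and Novak (Brigadier); then Ruiz (Colonel).
Among Nguyen, Ferreira, Achebe, Moreau, Takahashi and Novak, a combat-command-badge holder before not a combat-command-badge holder: Nguyen (a combat-command-badge holder) before Ferreira, Achebe, Moreau, Takahashi and Novak (not a combat-command-badge holder).
Ferreira, Achebe, Moreau, Takahashi and Novak all have date of rank 11 Mar 2010, so the next rule applies.
Among Ferreira, Achebe, Moreau, Takahashi and Novak, by lineal number (lower first): Ferreira, Achebe, Moreau and Takahashi (277) before Novak (828).
Among Ferreira, Achebe, Moreau and Takahashi, by total federal service (lower first) (reversed rule for this group): Ferreira (9 years) before Achebe (17 years) before Moreau (24 years) before Takahashi (25 years).
Order: Nguyen, Ferreira, Achebe, Moreau, Takahashi, Novak, Ruiz. So position 3.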